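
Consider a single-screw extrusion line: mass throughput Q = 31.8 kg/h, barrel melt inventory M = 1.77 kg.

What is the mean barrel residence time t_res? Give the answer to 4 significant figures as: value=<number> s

value=200.4 s

Convert throughput: Q = 31.8 kg/h = 31.8/3600 = 0.00883333 kg/s
t_res = M / Q_s = 1.77 / 0.00883333 = 200.377 s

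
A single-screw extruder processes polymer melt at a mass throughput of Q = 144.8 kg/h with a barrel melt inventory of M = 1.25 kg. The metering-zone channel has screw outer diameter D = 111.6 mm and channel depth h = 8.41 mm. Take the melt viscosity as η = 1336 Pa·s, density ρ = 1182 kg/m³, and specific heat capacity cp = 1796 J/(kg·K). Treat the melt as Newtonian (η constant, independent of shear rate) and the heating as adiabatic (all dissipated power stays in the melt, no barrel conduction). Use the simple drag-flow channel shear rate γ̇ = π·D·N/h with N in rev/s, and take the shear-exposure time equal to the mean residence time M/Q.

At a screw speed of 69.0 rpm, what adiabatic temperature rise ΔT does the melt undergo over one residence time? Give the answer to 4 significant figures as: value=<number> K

Throughput in SI: Q_s = 144.8 kg/h ÷ 3600 s/h = 0.0402222 kg/s
t_res = M / Q_s = 1.25 ÷ 0.0402222 = 31.0773 s
Geometry in metres: D = 111.6 mm → 0.1116 m, h = 8.41 mm → 0.00841 m; screw speed N = 69.0 rpm = 1.15 rev/s
γ̇ = π·D·N / h = π · 0.1116 · 1.15 / 0.00841 = 47.942 s⁻¹
ΔT = η·γ̇²·t_res / (ρ·cp) = 1336 · (47.942)² · 31.0773 / (1182 · 1796) = 44.953 K

value=44.95 K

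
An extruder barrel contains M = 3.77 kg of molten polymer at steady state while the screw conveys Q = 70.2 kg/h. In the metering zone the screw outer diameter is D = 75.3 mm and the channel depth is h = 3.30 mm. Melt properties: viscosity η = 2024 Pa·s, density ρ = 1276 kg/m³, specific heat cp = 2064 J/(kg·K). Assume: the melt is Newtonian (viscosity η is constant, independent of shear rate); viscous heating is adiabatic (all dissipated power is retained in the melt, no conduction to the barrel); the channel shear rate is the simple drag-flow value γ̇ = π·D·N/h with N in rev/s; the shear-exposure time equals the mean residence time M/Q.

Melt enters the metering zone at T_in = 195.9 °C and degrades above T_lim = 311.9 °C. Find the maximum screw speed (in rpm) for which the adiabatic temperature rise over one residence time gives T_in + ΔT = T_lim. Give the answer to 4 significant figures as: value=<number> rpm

Convert throughput: Q = 70.2 kg/h = 70.2/3600 = 0.0195 kg/s
Mean residence time: t_res = M/Q_s = 3.77 kg / 0.0195 kg/s = 193.333 s
Convert to metres: D = 0.0753 m, h = 0.0033 m
Allowable rise: ΔT_a = T_lim − T_in = 311.9 − 195.9 = 116 K
Invert ΔT = ηγ̇²t_res/(ρcp) for γ̇: γ̇_max² = ΔT_a ρ cp / (η t_res) = 116·1276·2064 / (2024·193.333) = 780.73 s⁻²
Take the square root: γ̇_max = √(780.73) = 27.9416 s⁻¹
N_max = γ̇_max·h / (π·D) = 27.9416 · 0.0033 / (π · 0.0753) = 0.38978 rev/s = 23.3868 rpm

value=23.39 rpm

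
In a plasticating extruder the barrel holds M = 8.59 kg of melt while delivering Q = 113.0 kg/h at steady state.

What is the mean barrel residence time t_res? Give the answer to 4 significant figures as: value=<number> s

value=273.7 s

Q_s = Q / 3600 = 113.0 / 3600 = 0.0313889 kg/s
t_res = M / Q_s = 8.59 / 0.0313889 = 273.664 s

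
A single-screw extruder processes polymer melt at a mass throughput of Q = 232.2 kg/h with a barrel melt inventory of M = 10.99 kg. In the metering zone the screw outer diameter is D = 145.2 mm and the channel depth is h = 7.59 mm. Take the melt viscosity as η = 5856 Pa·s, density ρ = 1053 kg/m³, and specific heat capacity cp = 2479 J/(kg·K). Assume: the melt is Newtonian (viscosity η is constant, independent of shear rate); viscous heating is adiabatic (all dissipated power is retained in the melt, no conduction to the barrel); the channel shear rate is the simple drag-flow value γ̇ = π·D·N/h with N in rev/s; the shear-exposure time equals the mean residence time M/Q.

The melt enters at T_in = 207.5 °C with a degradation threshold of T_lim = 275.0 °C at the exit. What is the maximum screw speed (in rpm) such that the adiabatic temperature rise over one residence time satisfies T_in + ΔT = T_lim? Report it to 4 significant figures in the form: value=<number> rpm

Q_s = Q / 3600 = 232.2 / 3600 = 0.0645 kg/s
t_res = M / Q_s = 10.99 ÷ 0.0645 = 170.388 s
Convert to metres: D = 0.1452 m, h = 0.00759 m
ΔT_a = T_lim − T_in = 275.0 − 207.5 = 67.5 K
γ̇_max² = ΔT_a·ρ·cp / (η·t_res) = [67.5 × 1053 × 2479] / [5856 × 170.388] = 176.591 s⁻²
γ̇_max = √176.591 = 13.2888 s⁻¹
Solve γ̇ = πDN/h for N: N_max = γ̇_max·h/(π·D) = 13.2888 × 0.00759 / (π × 0.1452) = 0.221111 rev/s = 13.2667 rpm

value=13.27 rpm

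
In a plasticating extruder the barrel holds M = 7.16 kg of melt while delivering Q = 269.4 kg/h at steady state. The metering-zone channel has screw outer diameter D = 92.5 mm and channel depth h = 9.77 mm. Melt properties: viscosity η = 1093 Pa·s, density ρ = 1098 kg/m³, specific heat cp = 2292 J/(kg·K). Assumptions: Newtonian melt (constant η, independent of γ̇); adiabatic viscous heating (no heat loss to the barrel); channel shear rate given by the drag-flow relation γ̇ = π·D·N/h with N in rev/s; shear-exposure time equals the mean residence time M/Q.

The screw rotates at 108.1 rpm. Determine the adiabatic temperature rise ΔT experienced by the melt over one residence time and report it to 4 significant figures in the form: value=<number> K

Convert throughput: Q = 269.4 kg/h = 269.4/3600 = 0.0748333 kg/s
Mean residence time: t_res = M/Q_s = 7.16 kg / 0.0748333 kg/s = 95.6793 s
Convert to SI: D = 0.0925 m, h = 0.00977 m, N = 108.1/60 = 1.80167 rev/s
γ̇ = π·D·N / h = π · 0.0925 · 1.80167 / 0.00977 = 53.5885 s⁻¹
ΔT = η·γ̇²·t_res / (ρ·cp) = 1093 · (53.5885)² · 95.6793 / (1098 · 2292) = 119.334 K

value=119.3 K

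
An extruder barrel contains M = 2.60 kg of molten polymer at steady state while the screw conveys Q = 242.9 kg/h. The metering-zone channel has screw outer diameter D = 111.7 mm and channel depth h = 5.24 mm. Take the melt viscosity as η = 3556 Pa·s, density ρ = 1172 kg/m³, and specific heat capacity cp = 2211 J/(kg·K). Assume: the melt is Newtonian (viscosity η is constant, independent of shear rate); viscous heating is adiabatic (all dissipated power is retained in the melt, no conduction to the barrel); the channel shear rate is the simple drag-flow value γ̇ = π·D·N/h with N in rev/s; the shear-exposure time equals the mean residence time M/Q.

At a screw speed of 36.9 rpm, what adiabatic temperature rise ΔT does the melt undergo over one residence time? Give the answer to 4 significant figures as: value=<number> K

Throughput in SI: Q_s = 242.9 kg/h ÷ 3600 s/h = 0.0674722 kg/s
Mean residence time: t_res = M/Q_s = 2.60 kg / 0.0674722 kg/s = 38.5344 s
Geometry in metres: D = 111.7 mm → 0.1117 m, h = 5.24 mm → 0.00524 m; screw speed N = 36.9 rpm = 0.615 rev/s
Shear rate: γ̇ = πDN/h = π·0.1117·0.615/0.00524 = 41.1857 s⁻¹
ΔT = η·γ̇²·t_res/(ρ·cp) = [3556 × 41.1857² × 38.5344] / [1172 × 2211] = 89.699 K

value=89.70 K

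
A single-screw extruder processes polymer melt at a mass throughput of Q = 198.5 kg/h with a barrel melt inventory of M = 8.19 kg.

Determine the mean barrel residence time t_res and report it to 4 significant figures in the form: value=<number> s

value=148.5 s

Q_s = Q / 3600 = 198.5 / 3600 = 0.0551389 kg/s
t_res = M / Q_s = 8.19 ÷ 0.0551389 = 148.534 s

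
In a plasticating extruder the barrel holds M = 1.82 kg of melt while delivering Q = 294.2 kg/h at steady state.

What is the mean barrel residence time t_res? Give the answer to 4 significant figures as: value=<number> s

Throughput in SI: Q_s = 294.2 kg/h ÷ 3600 s/h = 0.0817222 kg/s
Mean residence time: t_res = M/Q_s = 1.82 kg / 0.0817222 kg/s = 22.2706 s

value=22.27 s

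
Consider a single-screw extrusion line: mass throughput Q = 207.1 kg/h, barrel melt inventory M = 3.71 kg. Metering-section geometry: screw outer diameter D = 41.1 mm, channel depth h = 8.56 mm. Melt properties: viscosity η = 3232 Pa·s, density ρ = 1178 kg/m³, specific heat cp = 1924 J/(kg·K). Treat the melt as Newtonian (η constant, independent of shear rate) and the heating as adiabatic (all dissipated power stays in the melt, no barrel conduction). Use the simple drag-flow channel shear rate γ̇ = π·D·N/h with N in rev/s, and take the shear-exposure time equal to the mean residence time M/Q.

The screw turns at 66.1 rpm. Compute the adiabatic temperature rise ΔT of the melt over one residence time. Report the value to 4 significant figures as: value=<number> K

value=25.40 K

Convert throughput: Q = 207.1 kg/h = 207.1/3600 = 0.0575278 kg/s
t_res = M / Q_s = 3.71 / 0.0575278 = 64.4906 s
Geometry in metres: D = 41.1 mm → 0.0411 m, h = 8.56 mm → 0.00856 m; screw speed N = 66.1 rpm = 1.10167 rev/s
γ̇ = π·D·N / h = π · 0.0411 · 1.10167 / 0.00856 = 16.6176 s⁻¹
Adiabatic rise: ΔT = η γ̇² t_res / (ρ cp) = 3232·(16.6176)²·64.4906 / (1178·1924) = 25.3953 K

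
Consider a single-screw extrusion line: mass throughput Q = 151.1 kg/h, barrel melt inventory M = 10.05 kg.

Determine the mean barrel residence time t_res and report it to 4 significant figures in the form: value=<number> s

Convert throughput: Q = 151.1 kg/h = 151.1/3600 = 0.0419722 kg/s
t_res = M / Q_s = 10.05 ÷ 0.0419722 = 239.444 s

value=239.4 s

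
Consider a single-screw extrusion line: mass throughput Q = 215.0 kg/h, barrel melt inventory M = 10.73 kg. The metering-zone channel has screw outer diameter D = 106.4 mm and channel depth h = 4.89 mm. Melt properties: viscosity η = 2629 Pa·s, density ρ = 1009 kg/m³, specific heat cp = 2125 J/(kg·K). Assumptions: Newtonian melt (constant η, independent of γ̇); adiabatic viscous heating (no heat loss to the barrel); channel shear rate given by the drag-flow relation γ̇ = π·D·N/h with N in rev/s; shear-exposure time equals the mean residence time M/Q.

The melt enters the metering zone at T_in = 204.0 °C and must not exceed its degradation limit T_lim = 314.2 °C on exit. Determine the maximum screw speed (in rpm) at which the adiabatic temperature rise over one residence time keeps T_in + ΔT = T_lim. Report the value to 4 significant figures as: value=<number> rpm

Q_s = Q / 3600 = 215.0 / 3600 = 0.0597222 kg/s
t_res = M / Q_s = 10.73 / 0.0597222 = 179.665 s
Geometry in SI: D = 106.4 mm → 0.1064 m, h = 4.89 mm → 0.00489 m
ΔT_a = T_lim − T_in = 314.2 °C − 204.0 °C = 110.2 K
γ̇_max² = ΔT_a·ρ·cp/(η·t_res) = 110.2·1009·2125/(2629·179.665) = 500.239 s⁻²
γ̇_max = sqrt(500.239) = 22.366 s⁻¹
Solve γ̇ = πDN/h for N: N_max = γ̇_max·h/(π·D) = 22.366 × 0.00489 / (π × 0.1064) = 0.327195 rev/s = 19.6317 rpm

value=19.63 rpm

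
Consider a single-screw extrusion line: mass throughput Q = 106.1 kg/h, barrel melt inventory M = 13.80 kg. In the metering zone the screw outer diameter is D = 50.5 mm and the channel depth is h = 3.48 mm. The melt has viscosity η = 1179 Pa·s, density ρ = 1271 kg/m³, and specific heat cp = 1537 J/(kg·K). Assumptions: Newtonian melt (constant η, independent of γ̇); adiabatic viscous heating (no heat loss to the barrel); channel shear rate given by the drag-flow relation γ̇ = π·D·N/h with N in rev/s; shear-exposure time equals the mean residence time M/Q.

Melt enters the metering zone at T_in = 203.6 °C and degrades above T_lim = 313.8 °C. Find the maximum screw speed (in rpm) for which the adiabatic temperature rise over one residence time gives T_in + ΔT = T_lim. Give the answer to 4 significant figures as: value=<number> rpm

Q_s = Q / 3600 = 106.1 / 3600 = 0.0294722 kg/s
Mean residence time: t_res = M/Q_s = 13.80 kg / 0.0294722 kg/s = 468.238 s
Geometry in SI: D = 50.5 mm → 0.0505 m, h = 3.48 mm → 0.00348 m
ΔT_a = T_lim − T_in = 313.8 °C − 203.6 °C = 110.2 K
γ̇_max² = ΔT_a·ρ·cp/(η·t_res) = 110.2·1271·1537/(1179·468.238) = 389.961 s⁻²
Take the square root: γ̇_max = √(389.961) = 19.7474 s⁻¹
Solve γ̇ = πDN/h for N: N_max = γ̇_max·h/(π·D) = 19.7474 × 0.00348 / (π × 0.0505) = 0.43316 rev/s = 25.9896 rpm

value=25.99 rpm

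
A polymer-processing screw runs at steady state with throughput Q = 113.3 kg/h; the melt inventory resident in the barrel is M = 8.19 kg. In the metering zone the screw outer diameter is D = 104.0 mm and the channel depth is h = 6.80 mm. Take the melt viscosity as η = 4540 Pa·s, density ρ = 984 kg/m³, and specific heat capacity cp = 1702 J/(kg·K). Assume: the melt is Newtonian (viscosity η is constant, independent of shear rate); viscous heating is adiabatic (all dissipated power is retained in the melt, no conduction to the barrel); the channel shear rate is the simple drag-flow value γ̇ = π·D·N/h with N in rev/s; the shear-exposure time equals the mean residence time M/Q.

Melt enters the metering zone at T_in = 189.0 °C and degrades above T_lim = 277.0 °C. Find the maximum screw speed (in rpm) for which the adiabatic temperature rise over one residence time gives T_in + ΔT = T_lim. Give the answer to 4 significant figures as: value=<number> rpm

value=13.95 rpm

Convert throughput: Q = 113.3 kg/h = 113.3/3600 = 0.0314722 kg/s
Mean residence time: t_res = M/Q_s = 8.19 kg / 0.0314722 kg/s = 260.229 s
D = 104.0 mm = 0.104 m;  h = 6.80 mm = 0.0068 m
Allowable rise: ΔT_a = T_lim − T_in = 277.0 − 189.0 = 88 K
Invert ΔT = ηγ̇²t_res/(ρcp) for γ̇: γ̇_max² = ΔT_a ρ cp / (η t_res) = 88·984·1702 / (4540·260.229) = 124.746 s⁻²
Take the square root: γ̇_max = √(124.746) = 11.169 s⁻¹
N_max = γ̇_max·h / (π·D) = 11.169 · 0.0068 / (π · 0.104) = 0.232455 rev/s = 13.9473 rpm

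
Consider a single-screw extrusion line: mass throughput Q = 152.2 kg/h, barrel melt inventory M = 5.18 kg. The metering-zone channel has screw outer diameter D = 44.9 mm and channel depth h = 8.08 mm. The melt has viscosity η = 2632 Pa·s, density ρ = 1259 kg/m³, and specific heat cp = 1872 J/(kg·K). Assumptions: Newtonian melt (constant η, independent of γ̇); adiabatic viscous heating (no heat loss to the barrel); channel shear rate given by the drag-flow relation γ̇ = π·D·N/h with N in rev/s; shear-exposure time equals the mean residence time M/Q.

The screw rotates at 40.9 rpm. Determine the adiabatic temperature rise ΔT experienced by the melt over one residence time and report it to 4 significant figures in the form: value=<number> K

value=19.38 K

Throughput in SI: Q_s = 152.2 kg/h ÷ 3600 s/h = 0.0422778 kg/s
Mean residence time: t_res = M/Q_s = 5.18 kg / 0.0422778 kg/s = 122.523 s
Geometry in metres: D = 44.9 mm → 0.0449 m, h = 8.08 mm → 0.00808 m; screw speed N = 40.9 rpm = 0.681667 rev/s
γ̇ = π D N / h = (π)(0.0449)(0.681667) / 0.00808 = 11.9003 s⁻¹
Adiabatic rise: ΔT = η γ̇² t_res / (ρ cp) = 2632·(11.9003)²·122.523 / (1259·1872) = 19.377 K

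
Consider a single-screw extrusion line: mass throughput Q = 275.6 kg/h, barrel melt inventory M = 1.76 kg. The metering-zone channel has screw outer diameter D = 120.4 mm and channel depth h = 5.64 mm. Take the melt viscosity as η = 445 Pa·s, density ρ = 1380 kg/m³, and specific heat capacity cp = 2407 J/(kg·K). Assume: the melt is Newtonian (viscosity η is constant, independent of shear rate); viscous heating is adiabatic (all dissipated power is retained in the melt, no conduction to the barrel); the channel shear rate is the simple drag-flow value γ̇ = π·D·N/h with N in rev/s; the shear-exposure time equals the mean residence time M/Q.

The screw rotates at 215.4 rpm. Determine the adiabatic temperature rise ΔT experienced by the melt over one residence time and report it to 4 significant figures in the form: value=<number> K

value=178.5 K

Throughput in SI: Q_s = 275.6 kg/h ÷ 3600 s/h = 0.0765556 kg/s
t_res = M / Q_s = 1.76 ÷ 0.0765556 = 22.9898 s
Convert to SI: D = 0.1204 m, h = 0.00564 m, N = 215.4/60 = 3.59 rev/s
γ̇ = π D N / h = (π)(0.1204)(3.59) / 0.00564 = 240.764 s⁻¹
ΔT = η·γ̇²·t_res / (ρ·cp) = 445 · (240.764)² · 22.9898 / (1380 · 2407) = 178.535 K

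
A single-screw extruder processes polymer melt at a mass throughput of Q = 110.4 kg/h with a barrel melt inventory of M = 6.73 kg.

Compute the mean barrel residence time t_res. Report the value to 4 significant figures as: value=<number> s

Convert throughput: Q = 110.4 kg/h = 110.4/3600 = 0.0306667 kg/s
Mean residence time: t_res = M/Q_s = 6.73 kg / 0.0306667 kg/s = 219.457 s

value=219.5 s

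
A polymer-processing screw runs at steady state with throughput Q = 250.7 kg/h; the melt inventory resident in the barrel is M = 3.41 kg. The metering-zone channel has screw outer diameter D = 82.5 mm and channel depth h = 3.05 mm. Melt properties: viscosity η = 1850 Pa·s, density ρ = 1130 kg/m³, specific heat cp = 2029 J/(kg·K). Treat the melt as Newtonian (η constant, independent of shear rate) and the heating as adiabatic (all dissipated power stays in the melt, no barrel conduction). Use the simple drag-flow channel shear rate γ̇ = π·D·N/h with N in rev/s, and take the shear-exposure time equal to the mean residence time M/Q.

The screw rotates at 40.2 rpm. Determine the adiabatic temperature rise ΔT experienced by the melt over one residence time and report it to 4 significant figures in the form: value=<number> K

Q_s = Q / 3600 = 250.7 / 3600 = 0.0696389 kg/s
Mean residence time: t_res = M/Q_s = 3.41 kg / 0.0696389 kg/s = 48.9669 s
D = 82.5 mm = 0.0825 m;  h = 3.05 mm = 0.00305 m;  N = 40.2 rpm / 60 = 0.67 rev/s
γ̇ = π D N / h = (π)(0.0825)(0.67) / 0.00305 = 56.9349 s⁻¹
Adiabatic rise: ΔT = η γ̇² t_res / (ρ cp) = 1850·(56.9349)²·48.9669 / (1130·2029) = 128.077 K

value=128.1 K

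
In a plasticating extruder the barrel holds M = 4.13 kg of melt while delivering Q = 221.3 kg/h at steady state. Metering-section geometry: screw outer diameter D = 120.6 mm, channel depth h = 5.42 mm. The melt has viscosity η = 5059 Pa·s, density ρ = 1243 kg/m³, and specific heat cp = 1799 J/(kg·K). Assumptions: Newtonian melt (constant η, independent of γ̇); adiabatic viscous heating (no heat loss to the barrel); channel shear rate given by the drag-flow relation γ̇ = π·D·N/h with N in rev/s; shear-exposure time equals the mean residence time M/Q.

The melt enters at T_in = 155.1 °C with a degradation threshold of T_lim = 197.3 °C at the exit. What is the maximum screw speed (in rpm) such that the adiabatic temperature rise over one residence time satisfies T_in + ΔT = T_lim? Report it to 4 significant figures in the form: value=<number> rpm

value=14.30 rpm

Convert throughput: Q = 221.3 kg/h = 221.3/3600 = 0.0614722 kg/s
Mean residence time: t_res = M/Q_s = 4.13 kg / 0.0614722 kg/s = 67.1848 s
Geometry in SI: D = 120.6 mm → 0.1206 m, h = 5.42 mm → 0.00542 m
ΔT_a = T_lim − T_in = 197.3 °C − 155.1 °C = 42.2 K
γ̇_max² = ΔT_a·ρ·cp/(η·t_res) = 42.2·1243·1799/(5059·67.1848) = 277.638 s⁻²
γ̇_max = √277.638 = 16.6625 s⁻¹
N_max = γ̇_max h / (πD) = 16.6625·0.00542/(π·0.1206) = 0.238364 rev/s → ×60 = 14.3019 rpm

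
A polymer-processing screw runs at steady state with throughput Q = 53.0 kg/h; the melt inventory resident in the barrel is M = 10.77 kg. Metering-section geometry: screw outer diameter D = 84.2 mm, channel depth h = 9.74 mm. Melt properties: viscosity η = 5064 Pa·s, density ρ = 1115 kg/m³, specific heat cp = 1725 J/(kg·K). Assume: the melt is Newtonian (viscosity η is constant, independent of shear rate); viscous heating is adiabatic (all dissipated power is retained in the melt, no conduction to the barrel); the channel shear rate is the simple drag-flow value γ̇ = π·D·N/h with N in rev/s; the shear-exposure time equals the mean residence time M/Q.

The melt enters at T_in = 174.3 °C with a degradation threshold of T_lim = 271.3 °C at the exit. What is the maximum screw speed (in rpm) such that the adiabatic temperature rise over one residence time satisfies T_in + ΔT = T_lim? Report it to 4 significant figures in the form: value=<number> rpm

value=15.68 rpm

Q_s = Q / 3600 = 53.0 / 3600 = 0.0147222 kg/s
t_res = M / Q_s = 10.77 / 0.0147222 = 731.547 s
D = 84.2 mm = 0.0842 m;  h = 9.74 mm = 0.00974 m
ΔT_a = T_lim − T_in = 271.3 °C − 174.3 °C = 97 K
γ̇_max² = ΔT_a·ρ·cp / (η·t_res) = [97 × 1115 × 1725] / [5064 × 731.547] = 50.3616 s⁻²
Take the square root: γ̇_max = √(50.3616) = 7.09659 s⁻¹
Solve γ̇ = πDN/h for N: N_max = γ̇_max·h/(π·D) = 7.09659 × 0.00974 / (π × 0.0842) = 0.261304 rev/s = 15.6783 rpm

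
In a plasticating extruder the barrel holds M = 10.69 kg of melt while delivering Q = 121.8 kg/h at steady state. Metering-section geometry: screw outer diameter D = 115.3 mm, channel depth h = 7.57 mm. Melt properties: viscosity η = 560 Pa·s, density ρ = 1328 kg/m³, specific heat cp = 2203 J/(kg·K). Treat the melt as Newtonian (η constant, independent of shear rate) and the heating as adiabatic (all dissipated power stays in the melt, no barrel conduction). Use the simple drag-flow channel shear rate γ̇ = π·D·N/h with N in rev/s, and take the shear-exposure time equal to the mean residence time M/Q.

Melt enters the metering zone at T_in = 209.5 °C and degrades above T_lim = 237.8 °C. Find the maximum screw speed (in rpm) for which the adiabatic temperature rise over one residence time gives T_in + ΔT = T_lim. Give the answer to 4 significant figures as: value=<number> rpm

Convert throughput: Q = 121.8 kg/h = 121.8/3600 = 0.0338333 kg/s
t_res = M / Q_s = 10.69 ÷ 0.0338333 = 315.961 s
D = 115.3 mm = 0.1153 m;  h = 7.57 mm = 0.00757 m
Allowable rise: ΔT_a = T_lim − T_in = 237.8 − 209.5 = 28.3 K
γ̇_max² = ΔT_a·ρ·cp / (η·t_res) = [28.3 × 1328 × 2203] / [560 × 315.961] = 467.927 s⁻²
Take the square root: γ̇_max = √(467.927) = 21.6316 s⁻¹
Solve γ̇ = πDN/h for N: N_max = γ̇_max·h/(π·D) = 21.6316 × 0.00757 / (π × 0.1153) = 0.45207 rev/s = 27.1242 rpm

value=27.12 rpm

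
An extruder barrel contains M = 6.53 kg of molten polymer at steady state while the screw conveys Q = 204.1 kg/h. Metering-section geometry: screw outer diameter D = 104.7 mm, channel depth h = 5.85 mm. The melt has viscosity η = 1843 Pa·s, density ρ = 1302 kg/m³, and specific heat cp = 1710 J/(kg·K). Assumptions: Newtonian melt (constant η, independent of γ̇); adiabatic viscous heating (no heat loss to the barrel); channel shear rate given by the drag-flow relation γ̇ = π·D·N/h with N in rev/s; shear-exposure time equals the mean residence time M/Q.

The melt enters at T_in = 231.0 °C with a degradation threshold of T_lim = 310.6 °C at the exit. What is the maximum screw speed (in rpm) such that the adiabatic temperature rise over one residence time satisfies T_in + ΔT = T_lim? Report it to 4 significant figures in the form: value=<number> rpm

Q_s = Q / 3600 = 204.1 / 3600 = 0.0566944 kg/s
Mean residence time: t_res = M/Q_s = 6.53 kg / 0.0566944 kg/s = 115.179 s
Geometry in SI: D = 104.7 mm → 0.1047 m, h = 5.85 mm → 0.00585 m
ΔT_a = T_lim − T_in = 310.6 °C − 231.0 °C = 79.6 K
Invert ΔT = ηγ̇²t_res/(ρcp) for γ̇: γ̇_max² = ΔT_a ρ cp / (η t_res) = 79.6·1302·1710 / (1843·115.179) = 834.876 s⁻²
γ̇_max = sqrt(834.876) = 28.8942 s⁻¹
Solve γ̇ = πDN/h for N: N_max = γ̇_max·h/(π·D) = 28.8942 × 0.00585 / (π × 0.1047) = 0.51389 rev/s = 30.8334 rpm

value=30.83 rpm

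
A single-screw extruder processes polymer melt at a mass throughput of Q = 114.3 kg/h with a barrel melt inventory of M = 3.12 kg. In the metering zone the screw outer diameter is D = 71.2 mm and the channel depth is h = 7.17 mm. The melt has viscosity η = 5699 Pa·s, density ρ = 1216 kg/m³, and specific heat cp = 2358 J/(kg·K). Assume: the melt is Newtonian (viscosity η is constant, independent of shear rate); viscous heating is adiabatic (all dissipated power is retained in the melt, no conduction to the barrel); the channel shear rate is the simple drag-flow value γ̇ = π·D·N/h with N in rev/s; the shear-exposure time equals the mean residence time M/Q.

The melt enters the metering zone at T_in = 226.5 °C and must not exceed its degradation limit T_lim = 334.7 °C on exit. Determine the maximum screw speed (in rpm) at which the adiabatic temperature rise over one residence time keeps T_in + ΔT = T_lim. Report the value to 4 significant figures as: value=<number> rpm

value=45.27 rpm

Convert throughput: Q = 114.3 kg/h = 114.3/3600 = 0.03175 kg/s
t_res = M / Q_s = 3.12 / 0.03175 = 98.2677 s
D = 71.2 mm = 0.0712 m;  h = 7.17 mm = 0.00717 m
Allowable rise: ΔT_a = T_lim − T_in = 334.7 − 226.5 = 108.2 K
γ̇_max² = ΔT_a·ρ·cp/(η·t_res) = 108.2·1216·2358/(5699·98.2677) = 553.981 s⁻²
Take the square root: γ̇_max = √(553.981) = 23.5368 s⁻¹
N_max = γ̇_max h / (πD) = 23.5368·0.00717/(π·0.0712) = 0.754461 rev/s → ×60 = 45.2677 rpm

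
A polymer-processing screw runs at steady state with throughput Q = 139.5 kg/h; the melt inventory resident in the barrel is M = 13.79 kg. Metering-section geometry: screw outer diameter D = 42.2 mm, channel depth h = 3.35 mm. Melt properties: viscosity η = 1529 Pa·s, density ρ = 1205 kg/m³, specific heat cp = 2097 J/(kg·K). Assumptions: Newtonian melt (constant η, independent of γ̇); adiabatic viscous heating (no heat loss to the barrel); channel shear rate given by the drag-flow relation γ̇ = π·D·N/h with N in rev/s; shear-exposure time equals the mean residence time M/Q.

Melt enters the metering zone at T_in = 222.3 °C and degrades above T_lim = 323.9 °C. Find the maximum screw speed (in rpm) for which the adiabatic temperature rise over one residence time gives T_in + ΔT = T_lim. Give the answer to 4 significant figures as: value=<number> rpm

Throughput in SI: Q_s = 139.5 kg/h ÷ 3600 s/h = 0.03875 kg/s
t_res = M / Q_s = 13.79 ÷ 0.03875 = 355.871 s
Convert to metres: D = 0.0422 m, h = 0.00335 m
Allowable rise: ΔT_a = T_lim − T_in = 323.9 − 222.3 = 101.6 K
Invert ΔT = ηγ̇²t_res/(ρcp) for γ̇: γ̇_max² = ΔT_a ρ cp / (η t_res) = 101.6·1205·2097 / (1529·355.871) = 471.823 s⁻²
γ̇_max = √471.823 = 21.7215 s⁻¹
N_max = γ̇_max·h / (π·D) = 21.7215 · 0.00335 / (π · 0.0422) = 0.548873 rev/s = 32.9324 rpm

value=32.93 rpm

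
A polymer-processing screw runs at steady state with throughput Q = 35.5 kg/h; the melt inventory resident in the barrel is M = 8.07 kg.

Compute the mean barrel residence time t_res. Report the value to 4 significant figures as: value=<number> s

value=818.4 s

Throughput in SI: Q_s = 35.5 kg/h ÷ 3600 s/h = 0.00986111 kg/s
t_res = M / Q_s = 8.07 ÷ 0.00986111 = 818.366 s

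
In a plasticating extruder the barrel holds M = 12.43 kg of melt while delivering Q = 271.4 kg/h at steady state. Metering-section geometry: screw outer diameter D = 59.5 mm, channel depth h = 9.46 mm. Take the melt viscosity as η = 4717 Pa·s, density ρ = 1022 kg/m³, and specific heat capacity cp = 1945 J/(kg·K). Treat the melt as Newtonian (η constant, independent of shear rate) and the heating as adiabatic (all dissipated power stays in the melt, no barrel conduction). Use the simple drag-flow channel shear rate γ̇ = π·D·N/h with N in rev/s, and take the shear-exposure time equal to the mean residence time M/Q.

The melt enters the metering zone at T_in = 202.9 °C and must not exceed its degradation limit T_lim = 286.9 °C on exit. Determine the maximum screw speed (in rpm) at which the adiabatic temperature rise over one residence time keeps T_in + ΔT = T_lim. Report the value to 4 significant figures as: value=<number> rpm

value=44.49 rpm

Q_s = Q / 3600 = 271.4 / 3600 = 0.0753889 kg/s
Mean residence time: t_res = M/Q_s = 12.43 kg / 0.0753889 kg/s = 164.878 s
Geometry in SI: D = 59.5 mm → 0.0595 m, h = 9.46 mm → 0.00946 m
ΔT_a = T_lim − T_in = 286.9 − 202.9 = 84 K
Invert ΔT = ηγ̇²t_res/(ρcp) for γ̇: γ̇_max² = ΔT_a ρ cp / (η t_res) = 84·1022·1945 / (4717·164.878) = 214.694 s⁻²
γ̇_max = √214.694 = 14.6524 s⁻¹
Solve γ̇ = πDN/h for N: N_max = γ̇_max·h/(π·D) = 14.6524 × 0.00946 / (π × 0.0595) = 0.74154 rev/s = 44.4924 rpm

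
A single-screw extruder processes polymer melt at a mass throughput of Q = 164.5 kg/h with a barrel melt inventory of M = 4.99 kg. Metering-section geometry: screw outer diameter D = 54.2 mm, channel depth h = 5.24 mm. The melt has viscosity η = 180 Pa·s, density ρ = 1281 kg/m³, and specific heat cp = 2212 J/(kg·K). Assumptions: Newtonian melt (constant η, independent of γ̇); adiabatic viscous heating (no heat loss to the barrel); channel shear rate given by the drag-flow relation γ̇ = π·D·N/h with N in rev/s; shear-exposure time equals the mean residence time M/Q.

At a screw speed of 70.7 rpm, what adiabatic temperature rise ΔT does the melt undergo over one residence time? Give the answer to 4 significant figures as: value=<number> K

Convert throughput: Q = 164.5 kg/h = 164.5/3600 = 0.0456944 kg/s
t_res = M / Q_s = 4.99 / 0.0456944 = 109.204 s
Convert to SI: D = 0.0542 m, h = 0.00524 m, N = 70.7/60 = 1.17833 rev/s
γ̇ = π D N / h = (π)(0.0542)(1.17833) / 0.00524 = 38.2901 s⁻¹
Adiabatic rise: ΔT = η γ̇² t_res / (ρ cp) = 180·(38.2901)²·109.204 / (1281·2212) = 10.1706 K

value=10.17 K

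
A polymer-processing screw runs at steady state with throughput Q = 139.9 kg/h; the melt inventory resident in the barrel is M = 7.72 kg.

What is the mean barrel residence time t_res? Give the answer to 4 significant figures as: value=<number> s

value=198.7 s

Convert throughput: Q = 139.9 kg/h = 139.9/3600 = 0.0388611 kg/s
Mean residence time: t_res = M/Q_s = 7.72 kg / 0.0388611 kg/s = 198.656 s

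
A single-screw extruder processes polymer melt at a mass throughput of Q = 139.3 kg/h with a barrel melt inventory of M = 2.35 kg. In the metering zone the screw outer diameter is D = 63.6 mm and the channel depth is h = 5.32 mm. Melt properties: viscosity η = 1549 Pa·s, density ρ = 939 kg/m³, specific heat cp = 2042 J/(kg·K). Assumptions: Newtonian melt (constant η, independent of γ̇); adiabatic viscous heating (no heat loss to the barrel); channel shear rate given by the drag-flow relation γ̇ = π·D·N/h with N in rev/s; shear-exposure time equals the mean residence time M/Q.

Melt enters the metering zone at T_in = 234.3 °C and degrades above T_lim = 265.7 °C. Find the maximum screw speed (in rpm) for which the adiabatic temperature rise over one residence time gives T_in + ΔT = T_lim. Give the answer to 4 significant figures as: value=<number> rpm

Convert throughput: Q = 139.3 kg/h = 139.3/3600 = 0.0386944 kg/s
t_res = M / Q_s = 2.35 / 0.0386944 = 60.7322 s
Convert to metres: D = 0.0636 m, h = 0.00532 m
ΔT_a = T_lim − T_in = 265.7 °C − 234.3 °C = 31.4 K
γ̇_max² = ΔT_a·ρ·cp/(η·t_res) = 31.4·939·2042/(1549·60.7322) = 640.001 s⁻²
γ̇_max = sqrt(640.001) = 25.2982 s⁻¹
N_max = γ̇_max·h / (π·D) = 25.2982 · 0.00532 / (π · 0.0636) = 0.673589 rev/s = 40.4153 rpm

value=40.42 rpm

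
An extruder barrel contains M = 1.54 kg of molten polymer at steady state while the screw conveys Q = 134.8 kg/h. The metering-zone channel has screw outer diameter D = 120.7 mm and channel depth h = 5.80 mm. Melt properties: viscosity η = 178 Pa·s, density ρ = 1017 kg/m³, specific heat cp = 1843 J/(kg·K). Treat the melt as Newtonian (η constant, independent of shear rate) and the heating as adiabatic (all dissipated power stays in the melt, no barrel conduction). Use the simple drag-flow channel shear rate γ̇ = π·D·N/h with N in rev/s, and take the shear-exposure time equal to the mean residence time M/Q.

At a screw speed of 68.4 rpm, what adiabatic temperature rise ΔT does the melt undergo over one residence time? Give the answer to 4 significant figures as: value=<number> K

value=21.70 K

Q_s = Q / 3600 = 134.8 / 3600 = 0.0374444 kg/s
t_res = M / Q_s = 1.54 ÷ 0.0374444 = 41.1276 s
Geometry in metres: D = 120.7 mm → 0.1207 m, h = 5.80 mm → 0.0058 m; screw speed N = 68.4 rpm = 1.14 rev/s
γ̇ = π D N / h = (π)(0.1207)(1.14) / 0.0058 = 74.5305 s⁻¹
ΔT = η·γ̇²·t_res / (ρ·cp) = 178 · (74.5305)² · 41.1276 / (1017 · 1843) = 21.6958 K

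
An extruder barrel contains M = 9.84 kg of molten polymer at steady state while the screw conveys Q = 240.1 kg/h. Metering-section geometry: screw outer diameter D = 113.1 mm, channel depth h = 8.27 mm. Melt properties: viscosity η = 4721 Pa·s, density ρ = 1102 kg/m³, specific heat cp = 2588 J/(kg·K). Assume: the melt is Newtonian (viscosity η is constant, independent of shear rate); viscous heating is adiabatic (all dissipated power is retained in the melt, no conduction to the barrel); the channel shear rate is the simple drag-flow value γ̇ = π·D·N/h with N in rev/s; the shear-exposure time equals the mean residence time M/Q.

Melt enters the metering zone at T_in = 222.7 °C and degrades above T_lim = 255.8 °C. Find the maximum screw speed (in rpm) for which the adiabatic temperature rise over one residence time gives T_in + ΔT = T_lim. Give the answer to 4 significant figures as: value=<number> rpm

value=16.26 rpm

Throughput in SI: Q_s = 240.1 kg/h ÷ 3600 s/h = 0.0666944 kg/s
Mean residence time: t_res = M/Q_s = 9.84 kg / 0.0666944 kg/s = 147.539 s
Geometry in SI: D = 113.1 mm → 0.1131 m, h = 8.27 mm → 0.00827 m
ΔT_a = T_lim − T_in = 255.8 °C − 222.7 °C = 33.1 K
Invert ΔT = ηγ̇²t_res/(ρcp) for γ̇: γ̇_max² = ΔT_a ρ cp / (η t_res) = 33.1·1102·2588 / (4721·147.539) = 135.53 s⁻²
γ̇_max = sqrt(135.53) = 11.6417 s⁻¹
N_max = γ̇_max h / (πD) = 11.6417·0.00827/(π·0.1131) = 0.270963 rev/s → ×60 = 16.2578 rpm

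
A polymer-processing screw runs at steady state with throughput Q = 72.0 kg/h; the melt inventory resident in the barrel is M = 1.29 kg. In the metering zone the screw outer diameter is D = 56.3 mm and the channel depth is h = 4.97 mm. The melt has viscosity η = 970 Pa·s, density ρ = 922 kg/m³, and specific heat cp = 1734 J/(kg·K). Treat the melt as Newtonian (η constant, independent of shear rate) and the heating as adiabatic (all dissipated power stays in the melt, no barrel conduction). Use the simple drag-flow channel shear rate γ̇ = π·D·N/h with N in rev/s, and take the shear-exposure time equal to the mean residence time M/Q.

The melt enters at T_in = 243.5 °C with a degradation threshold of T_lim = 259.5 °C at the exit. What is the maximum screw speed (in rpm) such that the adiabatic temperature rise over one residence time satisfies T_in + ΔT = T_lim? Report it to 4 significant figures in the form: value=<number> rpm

Throughput in SI: Q_s = 72.0 kg/h ÷ 3600 s/h = 0.02 kg/s
t_res = M / Q_s = 1.29 / 0.02 = 64.5 s
Convert to metres: D = 0.0563 m, h = 0.00497 m
ΔT_a = T_lim − T_in = 259.5 − 243.5 = 16 K
γ̇_max² = ΔT_a·ρ·cp / (η·t_res) = [16 × 922 × 1734] / [970 × 64.5] = 408.854 s⁻²
γ̇_max = sqrt(408.854) = 20.2201 s⁻¹
Solve γ̇ = πDN/h for N: N_max = γ̇_max·h/(π·D) = 20.2201 × 0.00497 / (π × 0.0563) = 0.568175 rev/s = 34.0905 rpm

value=34.09 rpm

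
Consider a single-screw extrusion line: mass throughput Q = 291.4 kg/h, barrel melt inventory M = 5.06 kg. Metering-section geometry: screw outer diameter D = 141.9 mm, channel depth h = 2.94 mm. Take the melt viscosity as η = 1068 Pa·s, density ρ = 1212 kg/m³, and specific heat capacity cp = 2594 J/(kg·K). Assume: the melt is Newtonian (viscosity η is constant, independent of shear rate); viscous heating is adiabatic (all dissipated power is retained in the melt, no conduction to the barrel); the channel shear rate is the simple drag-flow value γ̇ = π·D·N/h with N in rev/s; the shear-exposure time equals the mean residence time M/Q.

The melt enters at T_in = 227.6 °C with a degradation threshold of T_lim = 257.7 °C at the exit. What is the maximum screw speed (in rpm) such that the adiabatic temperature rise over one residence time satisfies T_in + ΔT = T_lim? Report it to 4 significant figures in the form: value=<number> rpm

Convert throughput: Q = 291.4 kg/h = 291.4/3600 = 0.0809444 kg/s
Mean residence time: t_res = M/Q_s = 5.06 kg / 0.0809444 kg/s = 62.512 s
D = 141.9 mm = 0.1419 m;  h = 2.94 mm = 0.00294 m
Allowable rise: ΔT_a = T_lim − T_in = 257.7 − 227.6 = 30.1 K
γ̇_max² = ΔT_a·ρ·cp/(η·t_res) = 30.1·1212·2594/(1068·62.512) = 1417.44 s⁻²
Take the square root: γ̇_max = √(1417.44) = 37.6489 s⁻¹
N_max = γ̇_max h / (πD) = 37.6489·0.00294/(π·0.1419) = 0.248295 rev/s → ×60 = 14.8977 rpm

value=14.90 rpm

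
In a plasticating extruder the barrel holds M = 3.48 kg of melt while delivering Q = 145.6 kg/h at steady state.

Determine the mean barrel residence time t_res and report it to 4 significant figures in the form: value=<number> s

Q_s = Q / 3600 = 145.6 / 3600 = 0.0404444 kg/s
Mean residence time: t_res = M/Q_s = 3.48 kg / 0.0404444 kg/s = 86.044 s

value=86.04 s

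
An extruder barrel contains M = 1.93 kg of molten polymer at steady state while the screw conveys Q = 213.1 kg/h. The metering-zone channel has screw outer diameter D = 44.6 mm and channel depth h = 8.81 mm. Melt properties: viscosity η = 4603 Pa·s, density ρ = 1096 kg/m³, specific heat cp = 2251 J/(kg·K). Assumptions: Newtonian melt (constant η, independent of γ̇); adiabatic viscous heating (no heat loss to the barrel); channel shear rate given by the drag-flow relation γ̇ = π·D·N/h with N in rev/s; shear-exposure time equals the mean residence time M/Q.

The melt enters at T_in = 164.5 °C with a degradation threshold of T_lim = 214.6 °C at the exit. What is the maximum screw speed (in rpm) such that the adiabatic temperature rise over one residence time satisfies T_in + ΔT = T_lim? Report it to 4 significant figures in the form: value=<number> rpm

value=108.3 rpm

Convert throughput: Q = 213.1 kg/h = 213.1/3600 = 0.0591944 kg/s
Mean residence time: t_res = M/Q_s = 1.93 kg / 0.0591944 kg/s = 32.6044 s
D = 44.6 mm = 0.0446 m;  h = 8.81 mm = 0.00881 m
Allowable rise: ΔT_a = T_lim − T_in = 214.6 − 164.5 = 50.1 K
Invert ΔT = ηγ̇²t_res/(ρcp) for γ̇: γ̇_max² = ΔT_a ρ cp / (η t_res) = 50.1·1096·2251 / (4603·32.6044) = 823.581 s⁻²
Take the square root: γ̇_max = √(823.581) = 28.6981 s⁻¹
N_max = γ̇_max h / (πD) = 28.6981·0.00881/(π·0.0446) = 1.80445 rev/s → ×60 = 108.267 rpm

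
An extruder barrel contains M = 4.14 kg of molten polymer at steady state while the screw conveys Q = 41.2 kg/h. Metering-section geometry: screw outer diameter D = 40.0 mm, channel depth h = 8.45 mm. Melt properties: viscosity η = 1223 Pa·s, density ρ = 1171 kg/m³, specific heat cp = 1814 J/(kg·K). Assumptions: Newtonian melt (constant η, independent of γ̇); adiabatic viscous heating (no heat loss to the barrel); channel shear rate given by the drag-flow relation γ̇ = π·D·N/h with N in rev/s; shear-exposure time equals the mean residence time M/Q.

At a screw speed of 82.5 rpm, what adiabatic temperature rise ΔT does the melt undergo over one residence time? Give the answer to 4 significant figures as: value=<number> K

Q_s = Q / 3600 = 41.2 / 3600 = 0.0114444 kg/s
t_res = M / Q_s = 4.14 ÷ 0.0114444 = 361.748 s
D = 40.0 mm = 0.04 m;  h = 8.45 mm = 0.00845 m;  N = 82.5 rpm / 60 = 1.375 rev/s
Shear rate: γ̇ = πDN/h = π·0.04·1.375/0.00845 = 20.4482 s⁻¹
ΔT = η·γ̇²·t_res / (ρ·cp) = 1223 · (20.4482)² · 361.748 / (1171 · 1814) = 87.0863 K

value=87.09 K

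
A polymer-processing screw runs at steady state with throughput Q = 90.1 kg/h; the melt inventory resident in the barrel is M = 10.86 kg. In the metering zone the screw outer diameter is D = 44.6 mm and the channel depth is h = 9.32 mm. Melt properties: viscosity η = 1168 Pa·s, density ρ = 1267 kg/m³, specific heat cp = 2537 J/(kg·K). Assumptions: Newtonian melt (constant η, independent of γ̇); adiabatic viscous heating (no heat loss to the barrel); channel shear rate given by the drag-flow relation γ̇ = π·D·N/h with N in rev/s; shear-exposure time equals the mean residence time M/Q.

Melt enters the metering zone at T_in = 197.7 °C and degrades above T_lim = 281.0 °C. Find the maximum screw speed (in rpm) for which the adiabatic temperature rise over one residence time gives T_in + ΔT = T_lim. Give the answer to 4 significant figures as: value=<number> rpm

value=91.73 rpm

Q_s = Q / 3600 = 90.1 / 3600 = 0.0250278 kg/s
t_res = M / Q_s = 10.86 / 0.0250278 = 433.918 s
Convert to metres: D = 0.0446 m, h = 0.00932 m
ΔT_a = T_lim − T_in = 281.0 °C − 197.7 °C = 83.3 K
Invert ΔT = ηγ̇²t_res/(ρcp) for γ̇: γ̇_max² = ΔT_a ρ cp / (η t_res) = 83.3·1267·2537 / (1168·433.918) = 528.313 s⁻²
Take the square root: γ̇_max = √(528.313) = 22.9851 s⁻¹
N_max = γ̇_max·h / (π·D) = 22.9851 · 0.00932 / (π · 0.0446) = 1.52889 rev/s = 91.7336 rpm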